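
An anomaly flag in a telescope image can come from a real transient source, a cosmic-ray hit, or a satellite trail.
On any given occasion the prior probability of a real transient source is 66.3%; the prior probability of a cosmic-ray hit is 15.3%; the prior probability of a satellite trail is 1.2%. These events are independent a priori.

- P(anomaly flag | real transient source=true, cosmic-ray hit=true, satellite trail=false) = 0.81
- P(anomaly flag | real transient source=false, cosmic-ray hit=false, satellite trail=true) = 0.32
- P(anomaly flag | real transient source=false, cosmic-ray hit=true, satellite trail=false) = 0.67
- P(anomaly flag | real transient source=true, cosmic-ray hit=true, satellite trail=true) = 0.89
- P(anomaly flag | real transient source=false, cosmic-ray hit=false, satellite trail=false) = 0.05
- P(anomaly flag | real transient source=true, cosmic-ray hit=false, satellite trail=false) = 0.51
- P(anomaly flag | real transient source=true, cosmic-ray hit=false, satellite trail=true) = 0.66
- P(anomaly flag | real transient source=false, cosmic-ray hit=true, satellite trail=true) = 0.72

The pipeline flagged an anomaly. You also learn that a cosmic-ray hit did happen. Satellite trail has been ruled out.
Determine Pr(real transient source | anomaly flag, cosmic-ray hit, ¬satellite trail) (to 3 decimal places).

Pr(real transient source | anomaly flag, cosmic-ray hit, ¬satellite trail) ≈ 0.704

By total probability over both values of real transient source:
  P(anomaly flag | cosmic-ray hit, ¬satellite trail) = 0.67·0.337 + 0.81·0.663
        = 0.225790 + 0.537030 = 0.762820
Keeping only the real transient source-present terms gives 0.537030, so
  P(real transient source | anomaly flag, cosmic-ray hit, ¬satellite trail) = 0.537030 / 0.762820 ≈ 0.704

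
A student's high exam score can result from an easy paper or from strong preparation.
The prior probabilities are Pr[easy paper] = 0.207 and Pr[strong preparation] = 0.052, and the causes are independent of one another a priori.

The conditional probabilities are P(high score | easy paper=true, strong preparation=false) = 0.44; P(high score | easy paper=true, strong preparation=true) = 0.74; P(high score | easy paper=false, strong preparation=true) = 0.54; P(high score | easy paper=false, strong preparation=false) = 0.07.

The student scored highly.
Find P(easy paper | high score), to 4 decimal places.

P(high score) = 0.07×0.793×0.948 + 0.54×0.793×0.052 + 0.44×0.207×0.948 + 0.74×0.207×0.052 = 0.052623 + 0.022267 + 0.086344 + 0.007965 = 0.169199
Restricting to configurations with easy paper present: 0.086344 + 0.007965 = 0.094309.
P(easy paper | high score) = 0.094309 / 0.169199 ≈ 0.5574

P(easy paper | high score) ≈ 0.5574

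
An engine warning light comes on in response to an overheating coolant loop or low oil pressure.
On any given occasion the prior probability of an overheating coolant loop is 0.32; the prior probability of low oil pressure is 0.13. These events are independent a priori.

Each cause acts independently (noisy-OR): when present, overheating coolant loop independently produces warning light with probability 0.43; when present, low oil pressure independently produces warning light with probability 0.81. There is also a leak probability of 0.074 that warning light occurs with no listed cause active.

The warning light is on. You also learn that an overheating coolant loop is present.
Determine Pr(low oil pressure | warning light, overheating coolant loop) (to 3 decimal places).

Pr(low oil pressure | warning light, overheating coolant loop) ≈ 0.222

Under noisy-OR, P(warning light | causes) = 1 − (1−0.074)·∏(1−qᵢ) over the active causes.
For the numerator, keep only low oil pressure=true terms: 0.899714·0.13 = 0.116963
Normalizer over all consistent configurations: 0.47218·0.87 + 0.899714·0.13 = 0.527760
P(low oil pressure | warning light, overheating coolant loop) = 0.116963/0.527760 ≈ 0.222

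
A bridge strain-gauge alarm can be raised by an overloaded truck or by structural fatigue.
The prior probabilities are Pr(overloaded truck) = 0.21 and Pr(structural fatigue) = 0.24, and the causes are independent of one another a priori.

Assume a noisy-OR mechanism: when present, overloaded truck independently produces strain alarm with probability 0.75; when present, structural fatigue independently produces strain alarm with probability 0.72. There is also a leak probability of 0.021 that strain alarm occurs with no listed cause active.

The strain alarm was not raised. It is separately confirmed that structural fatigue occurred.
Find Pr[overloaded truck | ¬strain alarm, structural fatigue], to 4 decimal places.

Pr[overloaded truck | ¬strain alarm, structural fatigue] ≈ 0.0623

Under noisy-OR, P(strain alarm | causes) = 1 − (1−0.021)·∏(1−qᵢ) over the active causes.
P(¬strain alarm | structural fatigue) = 0.27412×0.79 + 0.06853×0.21 = 0.216555 + 0.014391 = 0.230946
Restricting to configurations with overloaded truck present: 0.06853×0.21 = 0.014391.
P(overloaded truck | ¬strain alarm, structural fatigue) = 0.014391 / 0.230946 ≈ 0.0623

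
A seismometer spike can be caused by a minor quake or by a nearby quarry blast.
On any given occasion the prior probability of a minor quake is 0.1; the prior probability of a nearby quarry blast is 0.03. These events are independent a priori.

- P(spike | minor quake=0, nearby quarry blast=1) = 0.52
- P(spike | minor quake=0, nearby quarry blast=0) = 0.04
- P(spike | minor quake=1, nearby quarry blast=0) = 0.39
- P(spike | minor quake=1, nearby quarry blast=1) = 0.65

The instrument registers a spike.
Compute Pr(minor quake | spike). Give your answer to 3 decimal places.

Pr(minor quake | spike) ≈ 0.448

Sum P(spike|·) weighted by the priors over the 4 (minor quake, nearby quarry blast) configurations:
  P(spike) = 0.04*0.9*0.97 + 0.52*0.9*0.03 + 0.39*0.1*0.97 + 0.65*0.1*0.03
        = 0.034920 + 0.014040 + 0.037830 + 0.001950 = 0.088740
The terms with minor quake present sum to 0.039780, so
  P(minor quake | spike) = 0.039780 / 0.088740 ≈ 0.448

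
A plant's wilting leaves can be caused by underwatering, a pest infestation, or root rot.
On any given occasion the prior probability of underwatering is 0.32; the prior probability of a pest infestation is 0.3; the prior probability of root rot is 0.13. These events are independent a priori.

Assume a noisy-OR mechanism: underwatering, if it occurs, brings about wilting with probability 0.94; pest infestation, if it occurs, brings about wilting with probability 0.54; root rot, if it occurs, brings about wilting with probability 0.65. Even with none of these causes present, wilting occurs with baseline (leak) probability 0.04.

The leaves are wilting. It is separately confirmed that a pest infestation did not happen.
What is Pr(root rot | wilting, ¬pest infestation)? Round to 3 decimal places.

Pr(root rot | wilting, ¬pest infestation) ≈ 0.258

Under noisy-OR, P(wilting | causes) = 1 − (1−0.04)·∏(1−qᵢ) over the active causes.
For the numerator, keep only root rot=true terms: 0.058698 + 0.040761 = 0.099459
The normalizing constant is 0.04×0.68×0.87 + 0.664×0.68×0.13 + 0.9424×0.32×0.87 + 0.97984×0.32×0.13 = 0.385487
P(root rot | wilting, ¬pest infestation) = 0.099459/0.385487 ≈ 0.258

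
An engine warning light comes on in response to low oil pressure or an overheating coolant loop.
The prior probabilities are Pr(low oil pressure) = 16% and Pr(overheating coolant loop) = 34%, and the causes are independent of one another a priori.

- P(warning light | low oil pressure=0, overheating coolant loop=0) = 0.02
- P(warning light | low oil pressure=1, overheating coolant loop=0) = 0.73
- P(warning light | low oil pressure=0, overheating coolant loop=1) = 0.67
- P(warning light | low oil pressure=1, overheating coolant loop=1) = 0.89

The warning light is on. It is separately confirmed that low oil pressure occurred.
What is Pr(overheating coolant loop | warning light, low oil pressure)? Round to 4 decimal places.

P(warning light | low oil pressure) = 0.73×0.66 + 0.89×0.34 = 0.481800 + 0.302600 = 0.784400
Restricting to configurations with overheating coolant loop present: 0.89×0.34 = 0.302600.
So P(overheating coolant loop | warning light, low oil pressure) = 0.302600/0.784400 ≈ 0.3858.

Pr(overheating coolant loop | warning light, low oil pressure) ≈ 0.3858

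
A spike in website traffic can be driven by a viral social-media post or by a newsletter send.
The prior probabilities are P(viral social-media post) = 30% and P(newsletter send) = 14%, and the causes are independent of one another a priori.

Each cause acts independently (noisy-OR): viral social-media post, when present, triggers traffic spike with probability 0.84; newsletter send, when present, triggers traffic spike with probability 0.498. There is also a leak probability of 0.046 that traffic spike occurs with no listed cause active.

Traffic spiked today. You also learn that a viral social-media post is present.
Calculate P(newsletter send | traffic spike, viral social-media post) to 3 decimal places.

P(newsletter send | traffic spike, viral social-media post) ≈ 0.151

Under noisy-OR, P(traffic spike | causes) = 1 − (1−0.046)·∏(1−qᵢ) over the active causes.
Weight on newsletter send=true, given the evidence: 0.923375×0.14 = 0.129273
Normalizer over all consistent configurations: 0.84736×0.86 + 0.923375×0.14 = 0.858003
P(newsletter send | traffic spike, viral social-media post) = 0.129273/0.858003 ≈ 0.151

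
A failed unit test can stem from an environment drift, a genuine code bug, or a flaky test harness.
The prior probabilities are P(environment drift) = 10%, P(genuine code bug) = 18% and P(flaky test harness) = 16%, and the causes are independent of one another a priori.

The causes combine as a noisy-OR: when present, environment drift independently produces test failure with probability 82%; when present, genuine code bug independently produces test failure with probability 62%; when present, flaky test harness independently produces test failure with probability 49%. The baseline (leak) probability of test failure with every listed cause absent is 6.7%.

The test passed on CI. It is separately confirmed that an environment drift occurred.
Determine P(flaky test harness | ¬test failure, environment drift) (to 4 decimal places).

Under noisy-OR, P(test failure | causes) = 1 − (1−0.067)·∏(1−qᵢ) over the active causes.
Enumerate the 4 (genuine code bug, flaky test harness) configurations and weight by the priors:
  P(¬test failure | environment drift) = 0.16794*0.82*0.84 + 0.085649*0.82*0.16 + 0.063817*0.18*0.84 + 0.032547*0.18*0.16
        = 0.115677 + 0.011237 + 0.009649 + 0.000937 = 0.137500
Keeping only the flaky test harness-present terms gives 0.012174, so
  P(flaky test harness | ¬test failure, environment drift) = 0.012174 / 0.137500 ≈ 0.0885

P(flaky test harness | ¬test failure, environment drift) ≈ 0.0885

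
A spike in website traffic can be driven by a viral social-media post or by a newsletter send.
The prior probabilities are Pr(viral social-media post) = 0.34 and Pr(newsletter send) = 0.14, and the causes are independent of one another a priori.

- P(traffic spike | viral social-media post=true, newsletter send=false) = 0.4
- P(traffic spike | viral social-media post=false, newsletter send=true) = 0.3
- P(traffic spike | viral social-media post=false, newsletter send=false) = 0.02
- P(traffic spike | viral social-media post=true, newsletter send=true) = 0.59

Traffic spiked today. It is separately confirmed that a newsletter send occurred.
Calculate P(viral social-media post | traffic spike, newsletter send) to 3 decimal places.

P(traffic spike | newsletter send) = 0.3×0.66 + 0.59×0.34 = 0.198000 + 0.200600 = 0.398600
Restricting to configurations with viral social-media post present: 0.59×0.34 = 0.200600.
P(viral social-media post | traffic spike, newsletter send) = 0.200600 / 0.398600 ≈ 0.503

P(viral social-media post | traffic spike, newsletter send) ≈ 0.503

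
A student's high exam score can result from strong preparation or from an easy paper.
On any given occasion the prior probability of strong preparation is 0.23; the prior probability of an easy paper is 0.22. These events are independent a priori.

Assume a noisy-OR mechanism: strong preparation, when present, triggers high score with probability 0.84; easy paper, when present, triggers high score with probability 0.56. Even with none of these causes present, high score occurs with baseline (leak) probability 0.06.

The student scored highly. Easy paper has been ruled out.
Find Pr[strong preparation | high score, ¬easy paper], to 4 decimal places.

Pr[strong preparation | high score, ¬easy paper] ≈ 0.8088

Under noisy-OR, P(high score | causes) = 1 − (1−0.06)·∏(1−qᵢ) over the active causes.
P(high score | ¬easy paper) = 0.06×0.77 + 0.8496×0.23 = 0.046200 + 0.195408 = 0.241608
Of this, 0.195408 comes from 0.8496×0.23 (the strong preparation=true cases).
So P(strong preparation | high score, ¬easy paper) = 0.195408/0.241608 ≈ 0.8088.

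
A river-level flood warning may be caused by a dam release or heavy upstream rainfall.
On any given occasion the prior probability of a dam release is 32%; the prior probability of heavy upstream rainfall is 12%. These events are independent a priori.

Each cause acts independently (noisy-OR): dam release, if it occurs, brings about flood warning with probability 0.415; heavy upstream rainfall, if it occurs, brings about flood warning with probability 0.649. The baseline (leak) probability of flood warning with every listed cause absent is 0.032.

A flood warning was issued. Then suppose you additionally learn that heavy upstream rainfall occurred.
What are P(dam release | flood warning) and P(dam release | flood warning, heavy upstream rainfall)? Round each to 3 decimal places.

Under noisy-OR, P(flood warning | causes) = 1 − (1−0.032)·∏(1−qᵢ) over the active causes.
P(flood warning) = 0.032*0.68*0.88 + 0.660232*0.68*0.12 + 0.43372*0.32*0.88 + 0.801236*0.32*0.12 = 0.019149 + 0.053875 + 0.122136 + 0.030767 = 0.225927
Of this, 0.152903 comes from 0.122136 + 0.030767 (the dam release=true cases).
Hence the posterior is 0.152903/0.225927 ≈ 0.677.

With the extra evidence:
For the numerator, keep only dam release=true terms: 0.801236·0.32 = 0.256396
The normalizing constant is 0.660232·0.68 + 0.801236·0.32 = 0.705354
P(dam release | flood warning, heavy upstream rainfall) = 0.256396/0.705354 ≈ 0.363
Conditioning on heavy upstream rainfall lowers the posterior on dam release: the classic explaining-away effect in a common-effect structure.

P(dam release | flood warning) ≈ 0.677; P(dam release | flood warning, heavy upstream rainfall) ≈ 0.363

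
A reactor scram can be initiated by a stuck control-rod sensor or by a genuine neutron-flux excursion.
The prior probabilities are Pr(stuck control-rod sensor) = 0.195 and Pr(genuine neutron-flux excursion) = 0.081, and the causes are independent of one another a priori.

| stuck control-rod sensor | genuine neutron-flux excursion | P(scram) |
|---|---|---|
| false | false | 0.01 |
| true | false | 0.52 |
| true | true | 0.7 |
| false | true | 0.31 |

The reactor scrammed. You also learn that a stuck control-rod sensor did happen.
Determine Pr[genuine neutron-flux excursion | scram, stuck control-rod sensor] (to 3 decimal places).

Pr[genuine neutron-flux excursion | scram, stuck control-rod sensor] ≈ 0.106

Enumerate both values of genuine neutron-flux excursion and weight by the priors:
  P(scram | stuck control-rod sensor) = 0.52*0.919 + 0.7*0.081
        = 0.477880 + 0.056700 = 0.534580
Configurations with genuine neutron-flux excursion contribute 0.056700, so
  P(genuine neutron-flux excursion | scram, stuck control-rod sensor) = 0.056700 / 0.534580 ≈ 0.106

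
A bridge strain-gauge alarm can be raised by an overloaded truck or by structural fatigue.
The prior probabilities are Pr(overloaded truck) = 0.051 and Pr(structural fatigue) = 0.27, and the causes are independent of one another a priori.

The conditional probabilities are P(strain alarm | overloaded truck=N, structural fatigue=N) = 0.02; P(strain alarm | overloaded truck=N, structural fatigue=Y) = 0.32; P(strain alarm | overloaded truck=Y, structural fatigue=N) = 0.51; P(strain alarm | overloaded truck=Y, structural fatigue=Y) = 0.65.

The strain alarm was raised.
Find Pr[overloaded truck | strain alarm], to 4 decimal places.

P(strain alarm) = 0.02×0.949×0.73 + 0.32×0.949×0.27 + 0.51×0.051×0.73 + 0.65×0.051×0.27 = 0.013855 + 0.081994 + 0.018987 + 0.008951 = 0.123787
Restricting to configurations with overloaded truck present: 0.018987 + 0.008951 = 0.027938.
So P(overloaded truck | strain alarm) = 0.027938/0.123787 ≈ 0.2257.

Pr[overloaded truck | strain alarm] ≈ 0.2257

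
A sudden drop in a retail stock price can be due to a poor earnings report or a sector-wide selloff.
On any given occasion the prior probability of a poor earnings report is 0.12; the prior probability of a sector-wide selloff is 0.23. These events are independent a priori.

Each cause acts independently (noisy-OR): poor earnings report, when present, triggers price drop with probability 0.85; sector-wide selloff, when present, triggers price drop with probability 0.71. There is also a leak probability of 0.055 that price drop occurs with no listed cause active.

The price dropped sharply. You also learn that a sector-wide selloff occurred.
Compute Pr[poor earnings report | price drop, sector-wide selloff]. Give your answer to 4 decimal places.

Under noisy-OR, P(price drop | causes) = 1 − (1−0.055)·∏(1−qᵢ) over the active causes.
By total probability over both values of poor earnings report:
  P(price drop | sector-wide selloff) = 0.72595*0.88 + 0.958893*0.12
        = 0.638836 + 0.115067 = 0.753903
Keeping only the poor earnings report-present terms gives 0.115067, so
  P(poor earnings report | price drop, sector-wide selloff) = 0.115067 / 0.753903 ≈ 0.1526

Pr[poor earnings report | price drop, sector-wide selloff] ≈ 0.1526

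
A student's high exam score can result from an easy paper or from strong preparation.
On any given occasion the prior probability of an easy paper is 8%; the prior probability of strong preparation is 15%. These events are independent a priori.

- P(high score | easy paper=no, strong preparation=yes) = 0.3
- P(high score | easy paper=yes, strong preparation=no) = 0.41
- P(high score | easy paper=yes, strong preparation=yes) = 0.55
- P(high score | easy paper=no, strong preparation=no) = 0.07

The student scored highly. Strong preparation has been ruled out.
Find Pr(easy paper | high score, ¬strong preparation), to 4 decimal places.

Pr(easy paper | high score, ¬strong preparation) ≈ 0.3374

P(high score | ¬strong preparation) = 0.07*0.92 + 0.41*0.08 = 0.064400 + 0.032800 = 0.097200
Of this, 0.032800 comes from 0.41*0.08 (the easy paper=true cases).
Hence the posterior is 0.032800/0.097200 ≈ 0.3374.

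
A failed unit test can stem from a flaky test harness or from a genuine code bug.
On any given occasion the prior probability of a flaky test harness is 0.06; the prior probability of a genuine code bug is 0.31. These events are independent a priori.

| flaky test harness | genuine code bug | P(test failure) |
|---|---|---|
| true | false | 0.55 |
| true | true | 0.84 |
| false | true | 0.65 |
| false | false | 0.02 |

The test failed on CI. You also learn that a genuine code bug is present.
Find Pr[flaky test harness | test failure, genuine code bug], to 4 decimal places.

Numerator (weight on configurations with flaky test harness): 0.84·0.06 = 0.050400
Normalizer over all consistent configurations: 0.65·0.94 + 0.84·0.06 = 0.661400
Posterior = 0.050400 / 0.661400 ≈ 0.0762

Pr[flaky test harness | test failure, genuine code bug] ≈ 0.0762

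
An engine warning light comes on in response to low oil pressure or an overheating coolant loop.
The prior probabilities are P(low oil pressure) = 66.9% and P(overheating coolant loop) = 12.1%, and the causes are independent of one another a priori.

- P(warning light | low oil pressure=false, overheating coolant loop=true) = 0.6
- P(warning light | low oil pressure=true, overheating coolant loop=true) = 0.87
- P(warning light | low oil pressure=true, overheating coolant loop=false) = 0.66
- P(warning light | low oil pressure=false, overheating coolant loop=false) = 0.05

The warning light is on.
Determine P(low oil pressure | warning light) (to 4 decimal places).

P(warning light) = 0.05×0.331×0.879 + 0.6×0.331×0.121 + 0.66×0.669×0.879 + 0.87×0.669×0.121 = 0.014547 + 0.024031 + 0.388114 + 0.070426 = 0.497118
Of this, 0.458540 comes from 0.388114 + 0.070426 (the low oil pressure=true cases).
P(low oil pressure | warning light) = 0.458540 / 0.497118 ≈ 0.9224

P(low oil pressure | warning light) ≈ 0.9224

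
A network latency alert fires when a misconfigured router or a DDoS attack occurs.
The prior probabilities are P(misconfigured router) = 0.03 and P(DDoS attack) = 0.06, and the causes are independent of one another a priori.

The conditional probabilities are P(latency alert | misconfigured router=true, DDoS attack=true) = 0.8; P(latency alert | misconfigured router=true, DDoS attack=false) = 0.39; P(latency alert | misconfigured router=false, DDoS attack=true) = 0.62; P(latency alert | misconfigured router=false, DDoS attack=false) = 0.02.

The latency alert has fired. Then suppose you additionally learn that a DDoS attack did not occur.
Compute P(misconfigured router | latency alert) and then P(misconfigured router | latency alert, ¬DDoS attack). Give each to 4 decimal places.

Sum P(latency alert|·) weighted by the priors over the 4 (misconfigured router, DDoS attack) configurations:
  P(latency alert) = 0.02·0.97·0.94 + 0.62·0.97·0.06 + 0.39·0.03·0.94 + 0.8·0.03·0.06
        = 0.018236 + 0.036084 + 0.010998 + 0.001440 = 0.066758
Keeping only the misconfigured router-present terms gives 0.012438, so
  P(misconfigured router | latency alert) = 0.012438 / 0.066758 ≈ 0.1863

Now also conditioning on DDoS attack≠true:
Sum P(latency alert|·) weighted by the priors over both values of misconfigured router:
  P(latency alert | ¬DDoS attack) = 0.02*0.97 + 0.39*0.03
        = 0.019400 + 0.011700 = 0.031100
Keeping only the misconfigured router-present terms gives 0.011700, so
  P(misconfigured router | latency alert, ¬DDoS attack) = 0.011700 / 0.031100 ≈ 0.3762
With DDoS attack excluded, misconfigured router must carry more of the explanatory weight for the latency alert.

P(misconfigured router | latency alert) ≈ 0.1863; P(misconfigured router | latency alert, ¬DDoS attack) ≈ 0.3762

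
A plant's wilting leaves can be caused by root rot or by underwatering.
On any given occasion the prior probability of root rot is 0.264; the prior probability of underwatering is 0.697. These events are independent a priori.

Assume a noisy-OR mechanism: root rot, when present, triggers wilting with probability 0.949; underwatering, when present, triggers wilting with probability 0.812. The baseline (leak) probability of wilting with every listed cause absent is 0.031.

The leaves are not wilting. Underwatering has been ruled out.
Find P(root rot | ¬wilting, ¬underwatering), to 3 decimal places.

P(root rot | ¬wilting, ¬underwatering) ≈ 0.018

Under noisy-OR, P(wilting | causes) = 1 − (1−0.031)·∏(1−qᵢ) over the active causes.
Weight on root rot=true, given the evidence: 0.049419·0.264 = 0.013047
Normalizer over all consistent configurations: 0.969·0.736 + 0.049419·0.264 = 0.726231
P(root rot | ¬wilting, ¬underwatering) = 0.013047/0.726231 ≈ 0.018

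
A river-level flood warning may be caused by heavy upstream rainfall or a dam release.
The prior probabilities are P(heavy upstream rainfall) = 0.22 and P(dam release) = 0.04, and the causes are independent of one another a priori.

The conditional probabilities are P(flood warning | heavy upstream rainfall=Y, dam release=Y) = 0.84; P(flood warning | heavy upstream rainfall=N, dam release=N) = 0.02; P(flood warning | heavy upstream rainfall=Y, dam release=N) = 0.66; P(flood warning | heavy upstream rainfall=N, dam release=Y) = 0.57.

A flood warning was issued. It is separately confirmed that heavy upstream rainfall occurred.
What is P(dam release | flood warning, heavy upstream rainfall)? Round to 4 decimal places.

P(dam release | flood warning, heavy upstream rainfall) ≈ 0.0504

For the numerator, keep only dam release=true terms: 0.84*0.04 = 0.033600
Normalizer over all consistent configurations: 0.66*0.96 + 0.84*0.04 = 0.667200
P(dam release | flood warning, heavy upstream rainfall) = 0.033600/0.667200 ≈ 0.0504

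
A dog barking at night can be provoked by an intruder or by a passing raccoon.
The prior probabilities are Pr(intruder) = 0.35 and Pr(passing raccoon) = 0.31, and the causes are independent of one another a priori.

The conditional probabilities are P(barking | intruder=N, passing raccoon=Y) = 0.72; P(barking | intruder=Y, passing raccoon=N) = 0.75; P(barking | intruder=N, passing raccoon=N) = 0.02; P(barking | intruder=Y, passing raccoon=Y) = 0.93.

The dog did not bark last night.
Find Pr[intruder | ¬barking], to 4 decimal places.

Weight on intruder=true, given the evidence: 0.060375 + 0.007595 = 0.067970
The normalizing constant is 0.98×0.65×0.69 + 0.28×0.65×0.31 + 0.25×0.35×0.69 + 0.07×0.35×0.31 = 0.563920
P(intruder | ¬barking) = 0.067970/0.563920 ≈ 0.1205

Pr[intruder | ¬barking] ≈ 0.1205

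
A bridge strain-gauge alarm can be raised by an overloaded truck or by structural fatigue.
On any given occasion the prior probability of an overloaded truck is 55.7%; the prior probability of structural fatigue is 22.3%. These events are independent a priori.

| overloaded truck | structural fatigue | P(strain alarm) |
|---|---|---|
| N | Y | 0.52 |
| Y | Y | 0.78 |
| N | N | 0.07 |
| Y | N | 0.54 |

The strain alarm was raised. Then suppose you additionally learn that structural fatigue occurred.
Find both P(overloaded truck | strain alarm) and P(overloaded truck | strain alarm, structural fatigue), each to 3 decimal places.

P(overloaded truck | strain alarm) ≈ 0.814; P(overloaded truck | strain alarm, structural fatigue) ≈ 0.654

For the numerator, keep only overloaded truck=true terms: 0.233706 + 0.096885 = 0.330591
Denominator P(strain alarm): 0.07*0.443*0.777 + 0.52*0.443*0.223 + 0.54*0.557*0.777 + 0.78*0.557*0.223 = 0.406056
Posterior = 0.330591 / 0.406056 ≈ 0.814

Now also conditioning on structural fatigue=true:
P(strain alarm | structural fatigue) = 0.52×0.443 + 0.78×0.557 = 0.230360 + 0.434460 = 0.664820
Of this, 0.434460 comes from 0.78×0.557 (the overloaded truck=true cases).
Hence the posterior is 0.434460/0.664820 ≈ 0.654.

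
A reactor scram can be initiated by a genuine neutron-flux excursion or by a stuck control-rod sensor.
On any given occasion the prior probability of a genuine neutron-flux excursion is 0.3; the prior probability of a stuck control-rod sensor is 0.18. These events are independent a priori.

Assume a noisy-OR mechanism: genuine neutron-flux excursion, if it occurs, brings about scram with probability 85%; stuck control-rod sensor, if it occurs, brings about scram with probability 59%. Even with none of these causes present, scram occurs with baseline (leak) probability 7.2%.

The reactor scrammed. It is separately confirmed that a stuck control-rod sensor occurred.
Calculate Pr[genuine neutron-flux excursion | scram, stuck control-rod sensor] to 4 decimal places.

Under noisy-OR, P(scram | causes) = 1 − (1−0.072)·∏(1−qᵢ) over the active causes.
For the numerator, keep only genuine neutron-flux excursion=true terms: 0.942928×0.3 = 0.282878
The normalizing constant is 0.61952×0.7 + 0.942928×0.3 = 0.716542
P(genuine neutron-flux excursion | scram, stuck control-rod sensor) = 0.282878/0.716542 ≈ 0.3948

Pr[genuine neutron-flux excursion | scram, stuck control-rod sensor] ≈ 0.3948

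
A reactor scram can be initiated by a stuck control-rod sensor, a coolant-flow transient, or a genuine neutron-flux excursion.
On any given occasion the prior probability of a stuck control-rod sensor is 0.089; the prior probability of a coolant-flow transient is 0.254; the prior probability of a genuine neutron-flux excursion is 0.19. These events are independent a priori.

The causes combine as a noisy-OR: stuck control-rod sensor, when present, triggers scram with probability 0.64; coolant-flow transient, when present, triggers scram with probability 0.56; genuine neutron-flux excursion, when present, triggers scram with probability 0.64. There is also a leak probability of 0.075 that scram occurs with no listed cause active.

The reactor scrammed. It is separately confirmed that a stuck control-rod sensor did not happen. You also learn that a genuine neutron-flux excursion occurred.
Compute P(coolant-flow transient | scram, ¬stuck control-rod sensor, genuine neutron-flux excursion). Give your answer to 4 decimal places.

P(coolant-flow transient | scram, ¬stuck control-rod sensor, genuine neutron-flux excursion) ≈ 0.3035

Under noisy-OR, P(scram | causes) = 1 − (1−0.075)·∏(1−qᵢ) over the active causes.
Enumerate both values of coolant-flow transient and weight by the priors:
  P(scram | ¬stuck control-rod sensor, genuine neutron-flux excursion) = 0.667×0.746 + 0.85348×0.254
        = 0.497582 + 0.216784 = 0.714366
The terms with coolant-flow transient present sum to 0.216784, so
  P(coolant-flow transient | scram, ¬stuck control-rod sensor, genuine neutron-flux excursion) = 0.216784 / 0.714366 ≈ 0.3035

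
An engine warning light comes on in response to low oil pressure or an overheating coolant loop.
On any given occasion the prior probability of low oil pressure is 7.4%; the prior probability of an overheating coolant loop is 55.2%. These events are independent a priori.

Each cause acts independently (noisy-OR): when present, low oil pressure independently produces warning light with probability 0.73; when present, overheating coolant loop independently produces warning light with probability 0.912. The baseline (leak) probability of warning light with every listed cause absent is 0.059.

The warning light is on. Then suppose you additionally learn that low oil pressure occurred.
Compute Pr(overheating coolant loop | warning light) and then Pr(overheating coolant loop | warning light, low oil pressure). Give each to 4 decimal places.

Under noisy-OR, P(warning light | causes) = 1 − (1−0.059)·∏(1−qᵢ) over the active causes.
By total probability over the 4 (low oil pressure, overheating coolant loop) configurations:
  P(warning light) = 0.059×0.926×0.448 + 0.917192×0.926×0.552 + 0.74593×0.074×0.448 + 0.977642×0.074×0.552
        = 0.024476 + 0.468825 + 0.024729 + 0.039935 = 0.557965
Configurations with overheating coolant loop contribute 0.508760, so
  P(overheating coolant loop | warning light) = 0.508760 / 0.557965 ≈ 0.9118

Now also conditioning on low oil pressure=true:
P(warning light | low oil pressure) = 0.74593*0.448 + 0.977642*0.552 = 0.334177 + 0.539658 = 0.873835
Restricting to configurations with overheating coolant loop present: 0.977642*0.552 = 0.539658.
P(overheating coolant loop | warning light, low oil pressure) = 0.539658 / 0.873835 ≈ 0.6176

Pr(overheating coolant loop | warning light) ≈ 0.9118; Pr(overheating coolant loop | warning light, low oil pressure) ≈ 0.6176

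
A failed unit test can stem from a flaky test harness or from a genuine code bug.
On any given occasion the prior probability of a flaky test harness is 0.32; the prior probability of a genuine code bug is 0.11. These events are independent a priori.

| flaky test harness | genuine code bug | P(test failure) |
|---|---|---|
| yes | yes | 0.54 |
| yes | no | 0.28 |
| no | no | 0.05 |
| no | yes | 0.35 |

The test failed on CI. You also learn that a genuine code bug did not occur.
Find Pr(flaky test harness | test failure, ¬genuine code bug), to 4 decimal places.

By total probability over both values of flaky test harness:
  P(test failure | ¬genuine code bug) = 0.05*0.68 + 0.28*0.32
        = 0.034000 + 0.089600 = 0.123600
Configurations with flaky test harness contribute 0.089600, so
  P(flaky test harness | test failure, ¬genuine code bug) = 0.089600 / 0.123600 ≈ 0.7249

Pr(flaky test harness | test failure, ¬genuine code bug) ≈ 0.7249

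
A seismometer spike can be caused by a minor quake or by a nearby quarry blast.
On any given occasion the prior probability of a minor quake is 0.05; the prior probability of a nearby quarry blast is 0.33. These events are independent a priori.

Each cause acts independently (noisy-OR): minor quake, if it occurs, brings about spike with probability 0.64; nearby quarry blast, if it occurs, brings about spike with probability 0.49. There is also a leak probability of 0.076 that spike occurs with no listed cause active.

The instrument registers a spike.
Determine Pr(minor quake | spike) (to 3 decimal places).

Pr(minor quake | spike) ≈ 0.144

Under noisy-OR, P(spike | causes) = 1 − (1−0.076)·∏(1−qᵢ) over the active causes.
P(spike) = 0.076·0.95·0.67 + 0.52876·0.95·0.33 + 0.66736·0.05·0.67 + 0.830354·0.05·0.33 = 0.048374 + 0.165766 + 0.022357 + 0.013701 = 0.250198
Of this, 0.036058 comes from 0.022357 + 0.013701 (the minor quake=true cases).
Hence the posterior is 0.036058/0.250198 ≈ 0.144.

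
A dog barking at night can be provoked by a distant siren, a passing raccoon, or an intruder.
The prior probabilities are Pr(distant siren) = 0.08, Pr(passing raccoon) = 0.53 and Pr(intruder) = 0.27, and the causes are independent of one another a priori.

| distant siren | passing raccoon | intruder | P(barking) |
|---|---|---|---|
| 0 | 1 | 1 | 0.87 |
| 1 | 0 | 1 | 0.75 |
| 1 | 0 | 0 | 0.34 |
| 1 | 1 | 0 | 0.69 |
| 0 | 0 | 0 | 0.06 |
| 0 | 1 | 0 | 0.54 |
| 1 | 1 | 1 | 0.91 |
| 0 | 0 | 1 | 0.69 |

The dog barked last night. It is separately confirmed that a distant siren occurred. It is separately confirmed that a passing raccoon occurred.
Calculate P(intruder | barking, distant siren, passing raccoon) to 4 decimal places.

P(intruder | barking, distant siren, passing raccoon) ≈ 0.3279

Numerator (weight on configurations with intruder): 0.91*0.27 = 0.245700
Denominator P(barking | distant siren, passing raccoon): 0.69*0.73 + 0.91*0.27 = 0.749400
Posterior = 0.245700 / 0.749400 ≈ 0.3279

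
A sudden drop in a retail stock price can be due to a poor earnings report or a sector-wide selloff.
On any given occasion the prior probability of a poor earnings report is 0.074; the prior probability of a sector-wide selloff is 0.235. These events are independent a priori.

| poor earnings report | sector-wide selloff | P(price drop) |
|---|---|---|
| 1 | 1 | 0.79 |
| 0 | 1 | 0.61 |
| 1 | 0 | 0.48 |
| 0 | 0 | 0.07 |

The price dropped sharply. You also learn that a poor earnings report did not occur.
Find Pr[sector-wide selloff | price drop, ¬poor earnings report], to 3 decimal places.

Pr[sector-wide selloff | price drop, ¬poor earnings report] ≈ 0.728

Weight on sector-wide selloff=true, given the evidence: 0.61*0.235 = 0.143350
Normalizer over all consistent configurations: 0.07*0.765 + 0.61*0.235 = 0.196900
P(sector-wide selloff | price drop, ¬poor earnings report) = 0.143350/0.196900 ≈ 0.728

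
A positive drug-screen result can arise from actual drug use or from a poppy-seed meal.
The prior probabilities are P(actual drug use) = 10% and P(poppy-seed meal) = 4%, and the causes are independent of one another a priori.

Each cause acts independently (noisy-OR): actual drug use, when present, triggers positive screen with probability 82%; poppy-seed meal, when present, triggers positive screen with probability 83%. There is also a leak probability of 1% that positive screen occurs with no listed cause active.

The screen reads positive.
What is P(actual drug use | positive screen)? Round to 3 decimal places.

P(actual drug use | positive screen) ≈ 0.682

Under noisy-OR, P(positive screen | causes) = 1 − (1−0.01)·∏(1−qᵢ) over the active causes.
P(positive screen) = 0.01*0.9*0.96 + 0.8317*0.9*0.04 + 0.8218*0.1*0.96 + 0.969706*0.1*0.04 = 0.008640 + 0.029941 + 0.078893 + 0.003879 = 0.121353
Of this, 0.082772 comes from 0.078893 + 0.003879 (the actual drug use=true cases).
So P(actual drug use | positive screen) = 0.082772/0.121353 ≈ 0.682.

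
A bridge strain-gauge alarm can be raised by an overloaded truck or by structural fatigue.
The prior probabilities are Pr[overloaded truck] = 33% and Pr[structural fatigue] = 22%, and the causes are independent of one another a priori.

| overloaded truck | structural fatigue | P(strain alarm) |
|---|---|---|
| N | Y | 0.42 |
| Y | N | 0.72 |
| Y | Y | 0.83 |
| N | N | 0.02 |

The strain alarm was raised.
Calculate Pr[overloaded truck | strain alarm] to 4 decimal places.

Weight on overloaded truck=true, given the evidence: 0.185328 + 0.060258 = 0.245586
Normalizer over all consistent configurations: 0.02×0.67×0.78 + 0.42×0.67×0.22 + 0.72×0.33×0.78 + 0.83×0.33×0.22 = 0.317946
Posterior = 0.245586 / 0.317946 ≈ 0.7724

Pr[overloaded truck | strain alarm] ≈ 0.7724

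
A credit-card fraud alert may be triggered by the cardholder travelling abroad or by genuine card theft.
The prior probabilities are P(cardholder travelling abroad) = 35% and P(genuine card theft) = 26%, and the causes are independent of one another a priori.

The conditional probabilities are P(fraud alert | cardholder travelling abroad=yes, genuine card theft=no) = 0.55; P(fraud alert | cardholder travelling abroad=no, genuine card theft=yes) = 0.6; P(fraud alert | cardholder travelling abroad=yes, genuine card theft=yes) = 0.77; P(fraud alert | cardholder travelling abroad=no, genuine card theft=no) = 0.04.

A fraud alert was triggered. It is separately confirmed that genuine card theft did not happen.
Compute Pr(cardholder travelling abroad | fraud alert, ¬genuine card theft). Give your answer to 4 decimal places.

P(fraud alert | ¬genuine card theft) = 0.04·0.65 + 0.55·0.35 = 0.026000 + 0.192500 = 0.218500
The cardholder travelling abroad-present share is 0.55·0.35 = 0.192500.
Hence the posterior is 0.192500/0.218500 ≈ 0.8810.

Pr(cardholder travelling abroad | fraud alert, ¬genuine card theft) ≈ 0.8810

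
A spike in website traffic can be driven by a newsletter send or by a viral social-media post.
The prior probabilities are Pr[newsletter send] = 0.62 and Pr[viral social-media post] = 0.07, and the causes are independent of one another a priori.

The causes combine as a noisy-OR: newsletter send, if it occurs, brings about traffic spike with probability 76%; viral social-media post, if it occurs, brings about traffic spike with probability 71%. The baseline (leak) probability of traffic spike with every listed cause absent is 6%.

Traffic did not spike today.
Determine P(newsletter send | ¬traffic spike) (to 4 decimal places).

Under noisy-OR, P(traffic spike | causes) = 1 − (1−0.06)·∏(1−qᵢ) over the active causes.
For the numerator, keep only newsletter send=true terms: 0.130081 + 0.002839 = 0.132920
Denominator P(¬traffic spike): 0.94*0.38*0.93 + 0.2726*0.38*0.07 + 0.2256*0.62*0.93 + 0.065424*0.62*0.07 = 0.472367
Posterior = 0.132920 / 0.472367 ≈ 0.2814

P(newsletter send | ¬traffic spike) ≈ 0.2814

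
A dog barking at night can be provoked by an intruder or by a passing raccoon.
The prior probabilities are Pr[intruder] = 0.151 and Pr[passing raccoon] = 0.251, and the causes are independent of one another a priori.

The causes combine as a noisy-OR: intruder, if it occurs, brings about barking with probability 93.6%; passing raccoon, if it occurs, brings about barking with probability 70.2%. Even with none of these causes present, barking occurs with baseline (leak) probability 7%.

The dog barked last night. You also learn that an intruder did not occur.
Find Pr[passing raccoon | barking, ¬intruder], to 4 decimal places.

Pr[passing raccoon | barking, ¬intruder] ≈ 0.7758

Under noisy-OR, P(barking | causes) = 1 − (1−0.07)·∏(1−qᵢ) over the active causes.
Numerator (weight on configurations with passing raccoon): 0.72286×0.251 = 0.181438
Denominator P(barking | ¬intruder): 0.07×0.749 + 0.72286×0.251 = 0.233868
Posterior = 0.181438 / 0.233868 ≈ 0.7758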